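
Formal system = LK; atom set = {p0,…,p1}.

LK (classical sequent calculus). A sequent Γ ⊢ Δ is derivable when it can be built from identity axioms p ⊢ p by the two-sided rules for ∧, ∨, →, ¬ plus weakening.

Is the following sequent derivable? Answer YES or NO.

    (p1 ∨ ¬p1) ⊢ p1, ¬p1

Derivation trace:
[∨L] (p1 ∨ ¬p1) ⊢ p1, ¬p1
  [Ax] p1 ⊢ p1
  [¬L] ¬p1 ⊢ ¬p1
    [¬R]  ⊢ p1, ¬p1
      [Ax] p1 ⊢ p1

Result: YES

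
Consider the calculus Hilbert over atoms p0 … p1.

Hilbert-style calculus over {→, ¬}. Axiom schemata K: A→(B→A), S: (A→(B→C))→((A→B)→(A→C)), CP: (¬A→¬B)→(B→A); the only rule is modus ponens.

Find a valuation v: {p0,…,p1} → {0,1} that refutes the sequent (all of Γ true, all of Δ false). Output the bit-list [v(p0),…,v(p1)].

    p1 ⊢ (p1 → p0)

Truth-table refutation:
  v=00: Γ:[p1=F] Δ:[(p1 → p0)=T] refutes=False
  v=01: Γ:[p1=T] Δ:[(p1 → p0)=F] refutes=True  ← countermodel

Result: [0, 1]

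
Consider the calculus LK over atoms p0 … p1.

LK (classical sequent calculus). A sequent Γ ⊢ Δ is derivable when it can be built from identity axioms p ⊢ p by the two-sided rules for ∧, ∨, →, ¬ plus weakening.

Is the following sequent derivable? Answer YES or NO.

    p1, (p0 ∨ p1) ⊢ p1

Derivation (root first):
[∨L] p1, (p0 ∨ p1) ⊢ p1
  [WL] p1, p0 ⊢ p1
    [Ax] p1 ⊢ p1
  [Ax] p1 ⊢ p1

Result: YES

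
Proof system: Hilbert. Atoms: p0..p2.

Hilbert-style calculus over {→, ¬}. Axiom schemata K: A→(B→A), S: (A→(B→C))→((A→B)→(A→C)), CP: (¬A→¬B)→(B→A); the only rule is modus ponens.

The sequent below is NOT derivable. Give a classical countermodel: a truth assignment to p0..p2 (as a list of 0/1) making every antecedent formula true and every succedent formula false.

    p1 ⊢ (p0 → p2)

Truth-table refutation:
  v=000: Γ:[p1=F] Δ:[(p0 → p2)=T] refutes=False
  v=001: Γ:[p1=F] Δ:[(p0 → p2)=T] refutes=False
  v=010: Γ:[p1=T] Δ:[(p0 → p2)=T] refutes=False
  v=011: Γ:[p1=T] Δ:[(p0 → p2)=T] refutes=False
  v=100: Γ:[p1=F] Δ:[(p0 → p2)=F] refutes=False
  v=101: Γ:[p1=F] Δ:[(p0 → p2)=T] refutes=False
  v=110: Γ:[p1=T] Δ:[(p0 → p2)=F] refutes=True  ← countermodel

Result: [1, 1, 0]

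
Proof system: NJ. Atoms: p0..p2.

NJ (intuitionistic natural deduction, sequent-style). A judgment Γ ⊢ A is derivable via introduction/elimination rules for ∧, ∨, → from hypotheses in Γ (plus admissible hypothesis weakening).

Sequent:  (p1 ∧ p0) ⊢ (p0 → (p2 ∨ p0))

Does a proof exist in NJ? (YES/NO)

Derivation (root first):
[→I] (p1 ∧ p0) ⊢ (p0 → (p2 ∨ p0))
  [Wk] p0, (p1 ∧ p0) ⊢ (p2 ∨ p0)
    [∨I₂] p0 ⊢ (p2 ∨ p0)
      [Ax] p0 ⊢ p0

Result: YES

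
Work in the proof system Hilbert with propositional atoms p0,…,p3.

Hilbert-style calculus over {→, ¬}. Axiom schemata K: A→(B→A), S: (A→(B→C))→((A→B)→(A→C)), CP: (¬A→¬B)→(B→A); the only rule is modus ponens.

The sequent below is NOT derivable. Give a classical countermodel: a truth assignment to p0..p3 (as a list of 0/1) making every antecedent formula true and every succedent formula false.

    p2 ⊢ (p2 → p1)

Truth-table refutation:
  v=0000: Γ:[p2=F] Δ:[(p2 → p1)=T] refutes=False
  v=0001: Γ:[p2=F] Δ:[(p2 → p1)=T] refutes=False
  v=0010: Γ:[p2=T] Δ:[(p2 → p1)=F] refutes=True  ← countermodel

Result: [0, 0, 1, 0]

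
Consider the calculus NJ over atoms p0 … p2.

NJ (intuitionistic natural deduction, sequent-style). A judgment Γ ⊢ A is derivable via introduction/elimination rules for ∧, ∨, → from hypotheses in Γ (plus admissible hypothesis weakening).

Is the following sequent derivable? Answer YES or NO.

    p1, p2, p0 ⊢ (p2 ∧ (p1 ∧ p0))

Derivation (root first):
[∧I] p1, p2, p0 ⊢ (p2 ∧ (p1 ∧ p0))
  [Ax] p2 ⊢ p2
  [∧I] p1, p0 ⊢ (p1 ∧ p0)
    [Ax] p1 ⊢ p1
    [Ax] p0 ⊢ p0

Result: YES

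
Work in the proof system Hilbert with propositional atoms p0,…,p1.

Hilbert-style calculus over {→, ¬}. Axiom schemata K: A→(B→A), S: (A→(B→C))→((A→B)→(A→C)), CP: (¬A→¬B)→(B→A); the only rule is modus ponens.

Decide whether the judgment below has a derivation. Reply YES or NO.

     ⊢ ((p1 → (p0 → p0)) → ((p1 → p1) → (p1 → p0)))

Truth-table refutation:
  v=00: Γ:[] Δ:[((p1 → (p0 → p0)) → ((p1 → p1) → (p1 → p0)))=T] refutes=False
  v=01: Γ:[] Δ:[((p1 → (p0 → p0)) → ((p1 → p1) → (p1 → p0)))=F] refutes=True  ← countermodel

Result: NO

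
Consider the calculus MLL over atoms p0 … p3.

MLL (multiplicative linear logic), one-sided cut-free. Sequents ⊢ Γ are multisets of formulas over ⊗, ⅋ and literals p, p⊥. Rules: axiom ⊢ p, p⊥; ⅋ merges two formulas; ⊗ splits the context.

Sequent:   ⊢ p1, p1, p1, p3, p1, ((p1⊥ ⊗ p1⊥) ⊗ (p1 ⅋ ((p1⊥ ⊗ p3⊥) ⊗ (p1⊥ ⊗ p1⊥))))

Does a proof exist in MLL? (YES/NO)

Proof tree:
[⊗]  ⊢ p1, p1, p1, p3, p1, ((p1⊥ ⊗ p1⊥) ⊗ (p1 ⅋ ((p1⊥ ⊗ p3⊥) ⊗ (p1⊥ ⊗ p1⊥))))
  [⊗]  ⊢ p1, p1, (p1⊥ ⊗ p1⊥)
    [Ax]  ⊢ p1, p1⊥
    [Ax]  ⊢ p1, p1⊥
  [⅋]  ⊢ p1, p3, p1, (p1 ⅋ ((p1⊥ ⊗ p3⊥) ⊗ (p1⊥ ⊗ p1⊥)))
    [⊗]  ⊢ p1, p3, p1, p1, ((p1⊥ ⊗ p3⊥) ⊗ (p1⊥ ⊗ p1⊥))
      [⊗]  ⊢ p1, p3, (p1⊥ ⊗ p3⊥)
        [Ax]  ⊢ p1, p1⊥
        [Ax]  ⊢ p3, p3⊥
      [⊗]  ⊢ p1, p1, (p1⊥ ⊗ p1⊥)
        [Ax]  ⊢ p1, p1⊥
        [Ax]  ⊢ p1, p1⊥

Result: YES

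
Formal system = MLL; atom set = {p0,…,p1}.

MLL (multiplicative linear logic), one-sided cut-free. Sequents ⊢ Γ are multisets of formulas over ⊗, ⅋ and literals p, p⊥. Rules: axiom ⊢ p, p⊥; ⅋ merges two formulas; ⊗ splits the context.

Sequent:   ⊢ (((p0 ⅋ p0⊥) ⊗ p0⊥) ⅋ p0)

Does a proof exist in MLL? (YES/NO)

Derivation trace:
[⅋]  ⊢ (((p0 ⅋ p0⊥) ⊗ p0⊥) ⅋ p0)
  [⊗]  ⊢ p0, ((p0 ⅋ p0⊥) ⊗ p0⊥)
    [⅋]  ⊢ (p0 ⅋ p0⊥)
      [Ax]  ⊢ p0, p0⊥
    [Ax]  ⊢ p0, p0⊥

Result: YES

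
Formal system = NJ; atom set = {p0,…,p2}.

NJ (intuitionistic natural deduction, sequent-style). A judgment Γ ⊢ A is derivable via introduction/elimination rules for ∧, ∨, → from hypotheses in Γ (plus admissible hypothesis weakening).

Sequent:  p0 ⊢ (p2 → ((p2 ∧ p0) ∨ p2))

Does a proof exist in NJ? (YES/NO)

Proof tree:
[→I] p0 ⊢ (p2 → ((p2 ∧ p0) ∨ p2))
  [∨I₁] p2, p0 ⊢ ((p2 ∧ p0) ∨ p2)
    [∧I] p2, p0 ⊢ (p2 ∧ p0)
      [Ax] p2 ⊢ p2
      [Ax] p0 ⊢ p0

Result: YES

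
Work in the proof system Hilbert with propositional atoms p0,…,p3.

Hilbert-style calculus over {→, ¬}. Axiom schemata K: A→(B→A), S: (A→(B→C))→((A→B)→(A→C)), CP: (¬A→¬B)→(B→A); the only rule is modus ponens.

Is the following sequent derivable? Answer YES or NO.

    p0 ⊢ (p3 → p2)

Enumerate valuations to refute Γ ⊢ Δ:
  v=0000: Γ:[p0=F] Δ:[(p3 → p2)=T] refutes=False
  v=0001: Γ:[p0=F] Δ:[(p3 → p2)=F] refutes=False
  v=0010: Γ:[p0=F] Δ:[(p3 → p2)=T] refutes=False
  v=0011: Γ:[p0=F] Δ:[(p3 → p2)=T] refutes=False
  v=0100: Γ:[p0=F] Δ:[(p3 → p2)=T] refutes=False
  v=0101: Γ:[p0=F] Δ:[(p3 → p2)=F] refutes=False
  v=0110: Γ:[p0=F] Δ:[(p3 → p2)=T] refutes=False
  v=0111: Γ:[p0=F] Δ:[(p3 → p2)=T] refutes=False
  v=1000: Γ:[p0=T] Δ:[(p3 → p2)=T] refutes=False
  v=1001: Γ:[p0=T] Δ:[(p3 → p2)=F] refutes=True  ← countermodel

Result: NO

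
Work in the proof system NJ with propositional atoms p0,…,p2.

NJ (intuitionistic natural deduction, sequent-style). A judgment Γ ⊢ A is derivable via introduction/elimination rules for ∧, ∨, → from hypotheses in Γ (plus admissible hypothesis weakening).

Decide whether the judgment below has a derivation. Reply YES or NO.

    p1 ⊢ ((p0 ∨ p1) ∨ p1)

Derivation (root first):
[∨I₁] p1 ⊢ ((p0 ∨ p1) ∨ p1)
  [∨I₂] p1 ⊢ (p0 ∨ p1)
    [Ax] p1 ⊢ p1

Result: YES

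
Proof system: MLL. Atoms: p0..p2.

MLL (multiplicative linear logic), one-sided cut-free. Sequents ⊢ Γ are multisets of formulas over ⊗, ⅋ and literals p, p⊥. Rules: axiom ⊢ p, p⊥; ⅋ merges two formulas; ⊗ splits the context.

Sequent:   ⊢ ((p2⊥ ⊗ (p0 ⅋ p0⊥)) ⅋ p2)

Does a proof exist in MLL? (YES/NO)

Derivation trace:
[⅋]  ⊢ ((p2⊥ ⊗ (p0 ⅋ p0⊥)) ⅋ p2)
  [⊗]  ⊢ p2, (p2⊥ ⊗ (p0 ⅋ p0⊥))
    [Ax]  ⊢ p2, p2⊥
    [⅋]  ⊢ (p0 ⅋ p0⊥)
      [Ax]  ⊢ p0, p0⊥

Result: YES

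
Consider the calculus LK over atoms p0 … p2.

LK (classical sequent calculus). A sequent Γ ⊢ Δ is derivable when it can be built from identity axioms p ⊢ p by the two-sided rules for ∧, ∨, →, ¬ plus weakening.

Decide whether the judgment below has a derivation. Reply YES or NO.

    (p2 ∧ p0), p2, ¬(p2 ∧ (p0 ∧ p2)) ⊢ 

Derivation (root first):
[¬L] (p2 ∧ p0), p2, ¬(p2 ∧ (p0 ∧ p2)) ⊢ 
  [∧R] (p2 ∧ p0), p2 ⊢ (p2 ∧ (p0 ∧ p2))
    [Ax] p2 ⊢ p2
    [∧L] (p2 ∧ p0) ⊢ (p0 ∧ p2)
      [∧R] p2, p0 ⊢ (p0 ∧ p2)
        [Ax] p0 ⊢ p0
        [Ax] p2 ⊢ p2

Result: YES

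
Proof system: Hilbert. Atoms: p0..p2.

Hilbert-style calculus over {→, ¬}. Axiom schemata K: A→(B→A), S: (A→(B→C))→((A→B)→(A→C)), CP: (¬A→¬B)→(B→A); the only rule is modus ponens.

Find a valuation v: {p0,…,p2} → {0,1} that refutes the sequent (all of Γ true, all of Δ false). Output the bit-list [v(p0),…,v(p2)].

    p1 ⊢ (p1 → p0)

Search for a countermodel by truth-table:
  v=000: Γ:[p1=F] Δ:[(p1 → p0)=T] refutes=False
  v=001: Γ:[p1=F] Δ:[(p1 → p0)=T] refutes=False
  v=010: Γ:[p1=T] Δ:[(p1 → p0)=F] refutes=True  ← countermodel

Result: [0, 1, 0]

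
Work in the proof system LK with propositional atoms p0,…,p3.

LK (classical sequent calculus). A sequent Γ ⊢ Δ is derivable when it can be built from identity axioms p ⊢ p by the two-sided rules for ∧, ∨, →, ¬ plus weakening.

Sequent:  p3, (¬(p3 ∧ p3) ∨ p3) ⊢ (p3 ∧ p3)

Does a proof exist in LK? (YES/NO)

Proof tree:
[∨L] p3, (¬(p3 ∧ p3) ∨ p3) ⊢ (p3 ∧ p3)
  [¬L] p3, p3, ¬(p3 ∧ p3) ⊢ 
    [WL] p3, p3 ⊢ (p3 ∧ p3)
      [∧R] p3 ⊢ (p3 ∧ p3)
        [Ax] p3 ⊢ p3
        [Ax] p3 ⊢ p3
  [WL] p3, p3 ⊢ (p3 ∧ p3)
    [∧R] p3 ⊢ (p3 ∧ p3)
      [Ax] p3 ⊢ p3
      [Ax] p3 ⊢ p3

Result: YES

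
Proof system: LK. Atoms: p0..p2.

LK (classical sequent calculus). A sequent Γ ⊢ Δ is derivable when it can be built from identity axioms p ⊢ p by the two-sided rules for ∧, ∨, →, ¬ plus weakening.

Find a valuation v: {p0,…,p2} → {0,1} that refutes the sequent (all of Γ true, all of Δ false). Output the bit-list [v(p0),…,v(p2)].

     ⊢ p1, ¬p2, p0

Search for a countermodel by truth-table:
  v=000: Γ:[] Δ:[p1=F, ¬p2=T, p0=F] refutes=False
  v=001: Γ:[] Δ:[p1=F, ¬p2=F, p0=F] refutes=True  ← countermodel

Result: [0, 0, 1]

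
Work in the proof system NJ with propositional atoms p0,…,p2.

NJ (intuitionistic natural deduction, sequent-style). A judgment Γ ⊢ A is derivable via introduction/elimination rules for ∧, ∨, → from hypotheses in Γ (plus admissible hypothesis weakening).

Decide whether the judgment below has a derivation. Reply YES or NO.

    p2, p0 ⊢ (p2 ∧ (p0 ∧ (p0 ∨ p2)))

Derivation trace:
[∧I] p2, p0 ⊢ (p2 ∧ (p0 ∧ (p0 ∨ p2)))
  [Wk] p2, p2 ⊢ p2
    [Ax] p2 ⊢ p2
  [∧I] p0 ⊢ (p0 ∧ (p0 ∨ p2))
    [Ax] p0 ⊢ p0
    [∨I₁] p0 ⊢ (p0 ∨ p2)
      [Ax] p0 ⊢ p0

Result: YES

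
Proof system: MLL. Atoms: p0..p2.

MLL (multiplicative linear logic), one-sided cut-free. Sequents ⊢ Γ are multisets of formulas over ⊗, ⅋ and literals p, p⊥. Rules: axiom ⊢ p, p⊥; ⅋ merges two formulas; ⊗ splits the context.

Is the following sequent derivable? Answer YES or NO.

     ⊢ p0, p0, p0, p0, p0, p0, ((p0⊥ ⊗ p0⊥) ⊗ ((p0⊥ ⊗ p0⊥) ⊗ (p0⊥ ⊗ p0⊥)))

Derivation trace:
[⊗]  ⊢ p0, p0, p0, p0, p0, p0, ((p0⊥ ⊗ p0⊥) ⊗ ((p0⊥ ⊗ p0⊥) ⊗ (p0⊥ ⊗ p0⊥)))
  [⊗]  ⊢ p0, p0, (p0⊥ ⊗ p0⊥)
    [Ax]  ⊢ p0, p0⊥
    [Ax]  ⊢ p0, p0⊥
  [⊗]  ⊢ p0, p0, p0, p0, ((p0⊥ ⊗ p0⊥) ⊗ (p0⊥ ⊗ p0⊥))
    [⊗]  ⊢ p0, p0, (p0⊥ ⊗ p0⊥)
      [Ax]  ⊢ p0, p0⊥
      [Ax]  ⊢ p0, p0⊥
    [⊗]  ⊢ p0, p0, (p0⊥ ⊗ p0⊥)
      [Ax]  ⊢ p0, p0⊥
      [Ax]  ⊢ p0, p0⊥

Result: YES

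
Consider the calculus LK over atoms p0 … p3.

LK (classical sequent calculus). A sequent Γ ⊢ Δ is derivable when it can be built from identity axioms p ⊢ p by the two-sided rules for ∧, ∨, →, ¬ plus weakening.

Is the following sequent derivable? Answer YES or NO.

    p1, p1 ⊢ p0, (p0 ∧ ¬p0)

Enumerate valuations to refute Γ ⊢ Δ:
  v=0000: Γ:[p1=F, p1=F] Δ:[p0=F, (p0 ∧ ¬p0)=F] refutes=False
  v=0001: Γ:[p1=F, p1=F] Δ:[p0=F, (p0 ∧ ¬p0)=F] refutes=False
  v=0010: Γ:[p1=F, p1=F] Δ:[p0=F, (p0 ∧ ¬p0)=F] refutes=False
  v=0011: Γ:[p1=F, p1=F] Δ:[p0=F, (p0 ∧ ¬p0)=F] refutes=False
  v=0100: Γ:[p1=T, p1=T] Δ:[p0=F, (p0 ∧ ¬p0)=F] refutes=True  ← countermodel

Result: NO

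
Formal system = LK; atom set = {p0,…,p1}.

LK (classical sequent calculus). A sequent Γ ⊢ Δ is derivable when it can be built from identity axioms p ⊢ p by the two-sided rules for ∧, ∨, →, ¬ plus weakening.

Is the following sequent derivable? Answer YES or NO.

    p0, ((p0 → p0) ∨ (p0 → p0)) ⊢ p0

Derivation (root first):
[∨L] p0, ((p0 → p0) ∨ (p0 → p0)) ⊢ p0
  [→L] p0, (p0 → p0) ⊢ p0
    [Ax] p0 ⊢ p0
    [Ax] p0 ⊢ p0
  [→L] p0, (p0 → p0) ⊢ p0
    [Ax] p0 ⊢ p0
    [Ax] p0 ⊢ p0

Result: YES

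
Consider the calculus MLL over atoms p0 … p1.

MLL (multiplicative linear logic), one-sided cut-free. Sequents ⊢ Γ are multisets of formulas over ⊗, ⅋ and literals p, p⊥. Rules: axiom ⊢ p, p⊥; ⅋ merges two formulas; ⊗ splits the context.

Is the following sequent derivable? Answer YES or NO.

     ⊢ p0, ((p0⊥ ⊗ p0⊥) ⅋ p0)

Derivation (root first):
[⅋]  ⊢ p0, ((p0⊥ ⊗ p0⊥) ⅋ p0)
  [⊗]  ⊢ p0, p0, (p0⊥ ⊗ p0⊥)
    [Ax]  ⊢ p0, p0⊥
    [Ax]  ⊢ p0, p0⊥

Result: YES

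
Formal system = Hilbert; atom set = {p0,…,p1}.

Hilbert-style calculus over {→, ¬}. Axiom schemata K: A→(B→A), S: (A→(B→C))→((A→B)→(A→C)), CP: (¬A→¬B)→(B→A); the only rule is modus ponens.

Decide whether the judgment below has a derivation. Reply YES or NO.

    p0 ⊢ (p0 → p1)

Enumerate valuations to refute Γ ⊢ Δ:
  v=00: Γ:[p0=F] Δ:[(p0 → p1)=T] refutes=False
  v=01: Γ:[p0=F] Δ:[(p0 → p1)=T] refutes=False
  v=10: Γ:[p0=T] Δ:[(p0 → p1)=F] refutes=True  ← countermodel

Result: NO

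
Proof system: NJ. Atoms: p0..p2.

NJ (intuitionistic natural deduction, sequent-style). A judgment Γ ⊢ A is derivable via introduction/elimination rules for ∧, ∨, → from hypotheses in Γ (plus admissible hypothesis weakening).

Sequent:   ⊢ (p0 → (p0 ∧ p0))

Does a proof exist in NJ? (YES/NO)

Derivation (root first):
[→I]  ⊢ (p0 → (p0 ∧ p0))
  [∧I] p0 ⊢ (p0 ∧ p0)
    [Ax] p0 ⊢ p0
    [Ax] p0 ⊢ p0

Result: YES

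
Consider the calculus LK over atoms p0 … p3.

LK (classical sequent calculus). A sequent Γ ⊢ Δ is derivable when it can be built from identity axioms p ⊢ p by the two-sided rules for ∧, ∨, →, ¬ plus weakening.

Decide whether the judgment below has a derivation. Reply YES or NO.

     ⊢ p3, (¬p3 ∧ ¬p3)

Derivation (root first):
[∧R]  ⊢ p3, (¬p3 ∧ ¬p3)
  [¬R]  ⊢ p3, ¬p3
    [Ax] p3 ⊢ p3
  [¬R]  ⊢ p3, ¬p3
    [Ax] p3 ⊢ p3

Result: YES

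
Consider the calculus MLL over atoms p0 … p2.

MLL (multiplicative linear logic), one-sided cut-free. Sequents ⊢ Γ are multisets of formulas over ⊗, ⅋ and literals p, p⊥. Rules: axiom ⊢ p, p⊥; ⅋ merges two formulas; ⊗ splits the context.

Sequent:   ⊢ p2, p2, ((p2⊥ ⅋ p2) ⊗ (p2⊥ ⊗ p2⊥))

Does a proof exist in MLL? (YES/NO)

Proof tree:
[⊗]  ⊢ p2, p2, ((p2⊥ ⅋ p2) ⊗ (p2⊥ ⊗ p2⊥))
  [⅋]  ⊢ (p2⊥ ⅋ p2)
    [Ax]  ⊢ p2, p2⊥
  [⊗]  ⊢ p2, p2, (p2⊥ ⊗ p2⊥)
    [Ax]  ⊢ p2, p2⊥
    [Ax]  ⊢ p2, p2⊥

Result: YES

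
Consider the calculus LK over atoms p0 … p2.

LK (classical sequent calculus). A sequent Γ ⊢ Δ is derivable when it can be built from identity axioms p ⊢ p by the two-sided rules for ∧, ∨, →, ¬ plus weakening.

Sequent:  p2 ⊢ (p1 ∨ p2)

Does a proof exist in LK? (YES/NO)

Derivation (root first):
[∨R] p2 ⊢ (p1 ∨ p2)
  [WR] p2 ⊢ p2, p1
    [Ax] p2 ⊢ p2

Result: YES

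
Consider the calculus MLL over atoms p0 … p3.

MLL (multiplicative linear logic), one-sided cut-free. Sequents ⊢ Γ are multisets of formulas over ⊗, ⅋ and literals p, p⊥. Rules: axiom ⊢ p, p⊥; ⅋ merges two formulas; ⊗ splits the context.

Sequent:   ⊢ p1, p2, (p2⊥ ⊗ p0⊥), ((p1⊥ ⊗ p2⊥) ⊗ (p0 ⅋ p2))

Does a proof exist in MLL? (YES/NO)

Derivation trace:
[⊗]  ⊢ p1, p2, (p2⊥ ⊗ p0⊥), ((p1⊥ ⊗ p2⊥) ⊗ (p0 ⅋ p2))
  [⊗]  ⊢ p1, p2, (p1⊥ ⊗ p2⊥)
    [Ax]  ⊢ p1, p1⊥
    [Ax]  ⊢ p2, p2⊥
  [⅋]  ⊢ (p2⊥ ⊗ p0⊥), (p0 ⅋ p2)
    [⊗]  ⊢ p2, p0, (p2⊥ ⊗ p0⊥)
      [Ax]  ⊢ p2, p2⊥
      [Ax]  ⊢ p0, p0⊥

Result: YES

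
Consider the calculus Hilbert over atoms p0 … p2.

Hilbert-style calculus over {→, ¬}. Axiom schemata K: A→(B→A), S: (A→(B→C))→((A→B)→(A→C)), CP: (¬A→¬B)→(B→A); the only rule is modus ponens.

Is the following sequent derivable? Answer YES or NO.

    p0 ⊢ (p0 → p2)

Truth-table refutation:
  v=000: Γ:[p0=F] Δ:[(p0 → p2)=T] refutes=False
  v=001: Γ:[p0=F] Δ:[(p0 → p2)=T] refutes=False
  v=010: Γ:[p0=F] Δ:[(p0 → p2)=T] refutes=False
  v=011: Γ:[p0=F] Δ:[(p0 → p2)=T] refutes=False
  v=100: Γ:[p0=T] Δ:[(p0 → p2)=F] refutes=True  ← countermodel

Result: NO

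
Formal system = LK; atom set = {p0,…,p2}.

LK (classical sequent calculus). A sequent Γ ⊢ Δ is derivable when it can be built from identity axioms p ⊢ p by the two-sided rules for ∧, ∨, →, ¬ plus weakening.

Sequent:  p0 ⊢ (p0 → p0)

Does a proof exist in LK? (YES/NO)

Proof tree:
[WL] p0 ⊢ (p0 → p0)
  [→R]  ⊢ (p0 → p0)
    [Ax] p0 ⊢ p0

Result: YES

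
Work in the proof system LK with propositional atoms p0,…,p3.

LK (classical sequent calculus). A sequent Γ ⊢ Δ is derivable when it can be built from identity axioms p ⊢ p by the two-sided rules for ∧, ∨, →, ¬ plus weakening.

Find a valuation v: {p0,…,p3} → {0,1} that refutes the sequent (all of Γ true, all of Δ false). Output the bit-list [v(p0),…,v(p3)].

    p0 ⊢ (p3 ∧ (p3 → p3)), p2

Truth-table refutation:
  v=0000: Γ:[p0=F] Δ:[(p3 ∧ (p3 → p3))=F, p2=F] refutes=False
  v=0001: Γ:[p0=F] Δ:[(p3 ∧ (p3 → p3))=T, p2=F] refutes=False
  v=0010: Γ:[p0=F] Δ:[(p3 ∧ (p3 → p3))=F, p2=T] refutes=False
  v=0011: Γ:[p0=F] Δ:[(p3 ∧ (p3 → p3))=T, p2=T] refutes=False
  v=0100: Γ:[p0=F] Δ:[(p3 ∧ (p3 → p3))=F, p2=F] refutes=False
  v=0101: Γ:[p0=F] Δ:[(p3 ∧ (p3 → p3))=T, p2=F] refutes=False
  v=0110: Γ:[p0=F] Δ:[(p3 ∧ (p3 → p3))=F, p2=T] refutes=False
  v=0111: Γ:[p0=F] Δ:[(p3 ∧ (p3 → p3))=T, p2=T] refutes=False
  v=1000: Γ:[p0=T] Δ:[(p3 ∧ (p3 → p3))=F, p2=F] refutes=True  ← countermodel

Result: [1, 0, 0, 0]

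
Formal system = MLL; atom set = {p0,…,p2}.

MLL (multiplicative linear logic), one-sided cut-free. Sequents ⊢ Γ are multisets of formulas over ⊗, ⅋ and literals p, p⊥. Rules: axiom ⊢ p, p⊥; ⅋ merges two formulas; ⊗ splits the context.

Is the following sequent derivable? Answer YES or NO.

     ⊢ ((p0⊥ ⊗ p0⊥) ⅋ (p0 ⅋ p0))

Derivation trace:
[⅋]  ⊢ ((p0⊥ ⊗ p0⊥) ⅋ (p0 ⅋ p0))
  [⅋]  ⊢ (p0⊥ ⊗ p0⊥), (p0 ⅋ p0)
    [⊗]  ⊢ p0, p0, (p0⊥ ⊗ p0⊥)
      [Ax]  ⊢ p0, p0⊥
      [Ax]  ⊢ p0, p0⊥

Result: YES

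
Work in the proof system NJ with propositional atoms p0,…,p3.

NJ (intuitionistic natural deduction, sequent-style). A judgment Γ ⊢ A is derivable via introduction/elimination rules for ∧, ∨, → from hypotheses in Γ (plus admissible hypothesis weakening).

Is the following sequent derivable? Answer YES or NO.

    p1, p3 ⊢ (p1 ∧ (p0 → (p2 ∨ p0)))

Derivation trace:
[Wk] p1, p3 ⊢ (p1 ∧ (p0 → (p2 ∨ p0)))
  [∧I] p1 ⊢ (p1 ∧ (p0 → (p2 ∨ p0)))
    [Ax] p1 ⊢ p1
    [→I]  ⊢ (p0 → (p2 ∨ p0))
      [∨I₂] p0 ⊢ (p2 ∨ p0)
        [Ax] p0 ⊢ p0

Result: YES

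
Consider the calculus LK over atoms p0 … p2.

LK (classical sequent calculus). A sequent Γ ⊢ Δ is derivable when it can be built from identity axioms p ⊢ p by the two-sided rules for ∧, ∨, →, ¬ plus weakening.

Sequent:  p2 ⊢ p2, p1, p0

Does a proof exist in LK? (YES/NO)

Derivation (root first):
[WR] p2 ⊢ p2, p1, p0
  [WR] p2 ⊢ p2, p1
    [Ax] p2 ⊢ p2

Result: YES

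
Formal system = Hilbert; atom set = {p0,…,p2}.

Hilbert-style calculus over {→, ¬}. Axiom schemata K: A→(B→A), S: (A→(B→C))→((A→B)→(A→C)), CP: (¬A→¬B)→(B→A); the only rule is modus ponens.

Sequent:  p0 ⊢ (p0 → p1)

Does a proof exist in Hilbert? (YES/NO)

Enumerate valuations to refute Γ ⊢ Δ:
  v=000: Γ:[p0=F] Δ:[(p0 → p1)=T] refutes=False
  v=001: Γ:[p0=F] Δ:[(p0 → p1)=T] refutes=False
  v=010: Γ:[p0=F] Δ:[(p0 → p1)=T] refutes=False
  v=011: Γ:[p0=F] Δ:[(p0 → p1)=T] refutes=False
  v=100: Γ:[p0=T] Δ:[(p0 → p1)=F] refutes=True  ← countermodel

Result: NO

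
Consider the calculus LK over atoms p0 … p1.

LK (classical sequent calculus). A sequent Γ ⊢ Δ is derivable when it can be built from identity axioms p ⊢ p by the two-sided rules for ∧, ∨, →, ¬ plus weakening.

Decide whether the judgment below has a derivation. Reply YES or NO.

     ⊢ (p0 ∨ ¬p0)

Derivation trace:
[∨R]  ⊢ (p0 ∨ ¬p0)
  [¬R]  ⊢ p0, ¬p0
    [Ax] p0 ⊢ p0

Result: YES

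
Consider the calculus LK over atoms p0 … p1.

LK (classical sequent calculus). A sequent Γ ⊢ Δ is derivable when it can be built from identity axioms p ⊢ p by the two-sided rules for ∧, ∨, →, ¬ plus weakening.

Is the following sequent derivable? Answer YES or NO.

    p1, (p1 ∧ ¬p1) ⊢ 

Proof tree:
[∧L] p1, (p1 ∧ ¬p1) ⊢ 
  [WL] p1, ¬p1, p1 ⊢ 
    [¬L] p1, ¬p1 ⊢ 
      [Ax] p1 ⊢ p1

Result: YES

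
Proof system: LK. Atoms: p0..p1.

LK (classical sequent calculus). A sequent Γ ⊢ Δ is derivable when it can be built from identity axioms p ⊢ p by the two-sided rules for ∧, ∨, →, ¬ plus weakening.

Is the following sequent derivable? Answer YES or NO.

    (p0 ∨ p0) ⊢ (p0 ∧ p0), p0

Derivation (root first):
[∨L] (p0 ∨ p0) ⊢ (p0 ∧ p0), p0
  [Ax] p0 ⊢ p0
  [∧R] p0 ⊢ (p0 ∧ p0)
    [Ax] p0 ⊢ p0
    [Ax] p0 ⊢ p0

Result: YES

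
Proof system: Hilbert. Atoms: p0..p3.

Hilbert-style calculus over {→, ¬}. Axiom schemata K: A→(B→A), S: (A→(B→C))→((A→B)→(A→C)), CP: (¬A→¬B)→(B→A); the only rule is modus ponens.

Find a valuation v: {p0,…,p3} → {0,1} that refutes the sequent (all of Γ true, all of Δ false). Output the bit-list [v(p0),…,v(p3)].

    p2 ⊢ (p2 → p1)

Enumerate valuations to refute Γ ⊢ Δ:
  v=0000: Γ:[p2=F] Δ:[(p2 → p1)=T] refutes=False
  v=0001: Γ:[p2=F] Δ:[(p2 → p1)=T] refutes=False
  v=0010: Γ:[p2=T] Δ:[(p2 → p1)=F] refutes=True  ← countermodel

Result: [0, 0, 1, 0]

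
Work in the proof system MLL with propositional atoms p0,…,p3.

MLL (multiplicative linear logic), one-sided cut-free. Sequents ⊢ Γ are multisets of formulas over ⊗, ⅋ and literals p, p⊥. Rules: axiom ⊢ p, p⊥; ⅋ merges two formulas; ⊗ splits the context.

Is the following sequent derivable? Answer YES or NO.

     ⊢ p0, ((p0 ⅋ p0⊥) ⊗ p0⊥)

Derivation (root first):
[⊗]  ⊢ p0, ((p0 ⅋ p0⊥) ⊗ p0⊥)
  [⅋]  ⊢ (p0 ⅋ p0⊥)
    [Ax]  ⊢ p0, p0⊥
  [Ax]  ⊢ p0, p0⊥

Result: YES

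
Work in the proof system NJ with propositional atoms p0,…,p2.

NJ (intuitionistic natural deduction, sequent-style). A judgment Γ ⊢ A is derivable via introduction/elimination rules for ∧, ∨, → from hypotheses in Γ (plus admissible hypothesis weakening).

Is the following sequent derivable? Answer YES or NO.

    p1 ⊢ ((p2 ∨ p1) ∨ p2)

Derivation (root first):
[∨I₁] p1 ⊢ ((p2 ∨ p1) ∨ p2)
  [∨I₂] p1 ⊢ (p2 ∨ p1)
    [Ax] p1 ⊢ p1

Result: YES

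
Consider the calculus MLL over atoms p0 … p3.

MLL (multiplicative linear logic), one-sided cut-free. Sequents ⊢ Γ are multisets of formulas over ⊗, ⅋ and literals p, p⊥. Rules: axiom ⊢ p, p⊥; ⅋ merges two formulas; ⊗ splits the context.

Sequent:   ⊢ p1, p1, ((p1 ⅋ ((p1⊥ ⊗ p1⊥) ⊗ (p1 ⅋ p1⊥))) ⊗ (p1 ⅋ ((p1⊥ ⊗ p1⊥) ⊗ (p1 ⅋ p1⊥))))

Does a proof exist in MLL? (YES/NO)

Proof tree:
[⊗]  ⊢ p1, p1, ((p1 ⅋ ((p1⊥ ⊗ p1⊥) ⊗ (p1 ⅋ p1⊥))) ⊗ (p1 ⅋ ((p1⊥ ⊗ p1⊥) ⊗ (p1 ⅋ p1⊥))))
  [⅋]  ⊢ p1, (p1 ⅋ ((p1⊥ ⊗ p1⊥) ⊗ (p1 ⅋ p1⊥)))
    [⊗]  ⊢ p1, p1, ((p1⊥ ⊗ p1⊥) ⊗ (p1 ⅋ p1⊥))
      [⊗]  ⊢ p1, p1, (p1⊥ ⊗ p1⊥)
        [Ax]  ⊢ p1, p1⊥
        [Ax]  ⊢ p1, p1⊥
      [⅋]  ⊢ (p1 ⅋ p1⊥)
        [Ax]  ⊢ p1, p1⊥
  [⅋]  ⊢ p1, (p1 ⅋ ((p1⊥ ⊗ p1⊥) ⊗ (p1 ⅋ p1⊥)))
    [⊗]  ⊢ p1, p1, ((p1⊥ ⊗ p1⊥) ⊗ (p1 ⅋ p1⊥))
      [⊗]  ⊢ p1, p1, (p1⊥ ⊗ p1⊥)
        [Ax]  ⊢ p1, p1⊥
        [Ax]  ⊢ p1, p1⊥
      [⅋]  ⊢ (p1 ⅋ p1⊥)
        [Ax]  ⊢ p1, p1⊥

Result: YES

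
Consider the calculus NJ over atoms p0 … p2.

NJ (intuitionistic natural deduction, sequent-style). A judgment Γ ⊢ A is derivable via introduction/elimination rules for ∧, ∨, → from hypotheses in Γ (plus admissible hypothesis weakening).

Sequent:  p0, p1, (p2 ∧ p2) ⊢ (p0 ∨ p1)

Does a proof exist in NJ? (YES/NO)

Proof tree:
[Wk] p0, p1, (p2 ∧ p2) ⊢ (p0 ∨ p1)
  [∨I₁] p0, p1 ⊢ (p0 ∨ p1)
    [Wk] p0, p1 ⊢ p0
      [Ax] p0 ⊢ p0

Result: YES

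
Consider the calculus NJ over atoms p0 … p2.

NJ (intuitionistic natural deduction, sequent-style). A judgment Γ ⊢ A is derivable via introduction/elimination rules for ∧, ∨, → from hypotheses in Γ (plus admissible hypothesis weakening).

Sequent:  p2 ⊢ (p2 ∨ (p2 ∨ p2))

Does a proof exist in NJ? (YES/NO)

Proof tree:
[∨I₂] p2 ⊢ (p2 ∨ (p2 ∨ p2))
  [∨I₁] p2 ⊢ (p2 ∨ p2)
    [Ax] p2 ⊢ p2

Result: YES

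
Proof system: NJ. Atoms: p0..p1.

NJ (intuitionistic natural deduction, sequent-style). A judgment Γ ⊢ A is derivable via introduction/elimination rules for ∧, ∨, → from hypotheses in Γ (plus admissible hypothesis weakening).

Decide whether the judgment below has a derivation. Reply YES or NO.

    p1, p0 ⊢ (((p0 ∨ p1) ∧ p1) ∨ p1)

Proof tree:
[∨I₁] p1, p0 ⊢ (((p0 ∨ p1) ∧ p1) ∨ p1)
  [∧I] p1, p0 ⊢ ((p0 ∨ p1) ∧ p1)
    [∨I₂] p1 ⊢ (p0 ∨ p1)
      [Ax] p1 ⊢ p1
    [Wk] p1, p0 ⊢ p1
      [Ax] p1 ⊢ p1

Result: YES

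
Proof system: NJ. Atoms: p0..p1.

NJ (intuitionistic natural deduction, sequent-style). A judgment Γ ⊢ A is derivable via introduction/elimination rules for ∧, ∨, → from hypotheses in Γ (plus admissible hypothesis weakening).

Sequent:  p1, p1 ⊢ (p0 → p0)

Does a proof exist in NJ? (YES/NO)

Derivation (root first):
[→I] p1, p1 ⊢ (p0 → p0)
  [Wk] p0, p1, p1 ⊢ p0
    [Wk] p0, p1 ⊢ p0
      [Ax] p0 ⊢ p0

Result: YES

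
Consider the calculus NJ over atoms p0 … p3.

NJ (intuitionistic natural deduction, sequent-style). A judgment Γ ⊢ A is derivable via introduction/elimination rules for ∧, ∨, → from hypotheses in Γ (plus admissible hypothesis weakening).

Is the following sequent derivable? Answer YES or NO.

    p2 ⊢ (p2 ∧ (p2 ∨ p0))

Proof tree:
[∧I] p2 ⊢ (p2 ∧ (p2 ∨ p0))
  [Ax] p2 ⊢ p2
  [∨I₁] p2 ⊢ (p2 ∨ p0)
    [Ax] p2 ⊢ p2

Result: YES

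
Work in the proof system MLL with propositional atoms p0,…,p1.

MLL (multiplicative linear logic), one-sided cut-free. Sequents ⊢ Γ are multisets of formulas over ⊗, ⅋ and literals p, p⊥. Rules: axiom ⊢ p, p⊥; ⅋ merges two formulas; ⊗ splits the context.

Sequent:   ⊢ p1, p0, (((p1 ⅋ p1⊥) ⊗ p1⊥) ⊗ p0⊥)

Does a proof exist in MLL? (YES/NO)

Proof tree:
[⊗]  ⊢ p1, p0, (((p1 ⅋ p1⊥) ⊗ p1⊥) ⊗ p0⊥)
  [⊗]  ⊢ p1, ((p1 ⅋ p1⊥) ⊗ p1⊥)
    [⅋]  ⊢ (p1 ⅋ p1⊥)
      [Ax]  ⊢ p1, p1⊥
    [Ax]  ⊢ p1, p1⊥
  [Ax]  ⊢ p0, p0⊥

Result: YES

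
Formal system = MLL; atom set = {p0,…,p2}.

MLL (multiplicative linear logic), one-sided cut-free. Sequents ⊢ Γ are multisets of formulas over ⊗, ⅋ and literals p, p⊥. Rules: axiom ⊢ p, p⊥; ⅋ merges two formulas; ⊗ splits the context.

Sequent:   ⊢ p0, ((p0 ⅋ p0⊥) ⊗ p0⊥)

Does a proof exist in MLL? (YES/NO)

Proof tree:
[⊗]  ⊢ p0, ((p0 ⅋ p0⊥) ⊗ p0⊥)
  [⅋]  ⊢ (p0 ⅋ p0⊥)
    [Ax]  ⊢ p0, p0⊥
  [Ax]  ⊢ p0, p0⊥

Result: YES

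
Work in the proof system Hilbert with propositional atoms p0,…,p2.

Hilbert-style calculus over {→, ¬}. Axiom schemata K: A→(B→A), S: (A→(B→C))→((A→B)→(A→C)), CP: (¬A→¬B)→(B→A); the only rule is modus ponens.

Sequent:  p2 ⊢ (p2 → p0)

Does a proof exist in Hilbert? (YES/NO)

Search for a countermodel by truth-table:
  v=000: Γ:[p2=F] Δ:[(p2 → p0)=T] refutes=False
  v=001: Γ:[p2=T] Δ:[(p2 → p0)=F] refutes=True  ← countermodel

Result: NO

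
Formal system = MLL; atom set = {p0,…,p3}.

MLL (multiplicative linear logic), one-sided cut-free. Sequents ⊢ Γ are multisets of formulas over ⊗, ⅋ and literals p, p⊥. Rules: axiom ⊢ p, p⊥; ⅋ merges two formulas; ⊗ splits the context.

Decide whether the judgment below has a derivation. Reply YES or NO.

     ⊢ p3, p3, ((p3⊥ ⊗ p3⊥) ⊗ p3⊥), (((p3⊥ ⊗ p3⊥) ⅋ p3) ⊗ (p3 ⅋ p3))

Derivation (root first):
[⊗]  ⊢ p3, p3, ((p3⊥ ⊗ p3⊥) ⊗ p3⊥), (((p3⊥ ⊗ p3⊥) ⅋ p3) ⊗ (p3 ⅋ p3))
  [⅋]  ⊢ p3, ((p3⊥ ⊗ p3⊥) ⅋ p3)
    [⊗]  ⊢ p3, p3, (p3⊥ ⊗ p3⊥)
      [Ax]  ⊢ p3, p3⊥
      [Ax]  ⊢ p3, p3⊥
  [⅋]  ⊢ p3, ((p3⊥ ⊗ p3⊥) ⊗ p3⊥), (p3 ⅋ p3)
    [⊗]  ⊢ p3, p3, p3, ((p3⊥ ⊗ p3⊥) ⊗ p3⊥)
      [⊗]  ⊢ p3, p3, (p3⊥ ⊗ p3⊥)
        [Ax]  ⊢ p3, p3⊥
        [Ax]  ⊢ p3, p3⊥
      [Ax]  ⊢ p3, p3⊥

Result: YES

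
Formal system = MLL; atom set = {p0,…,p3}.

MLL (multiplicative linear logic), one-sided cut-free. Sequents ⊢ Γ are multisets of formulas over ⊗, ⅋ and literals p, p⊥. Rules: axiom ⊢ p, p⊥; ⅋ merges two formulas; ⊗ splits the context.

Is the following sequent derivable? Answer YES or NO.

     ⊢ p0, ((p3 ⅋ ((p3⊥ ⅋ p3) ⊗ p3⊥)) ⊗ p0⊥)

Proof tree:
[⊗]  ⊢ p0, ((p3 ⅋ ((p3⊥ ⅋ p3) ⊗ p3⊥)) ⊗ p0⊥)
  [⅋]  ⊢ (p3 ⅋ ((p3⊥ ⅋ p3) ⊗ p3⊥))
    [⊗]  ⊢ p3, ((p3⊥ ⅋ p3) ⊗ p3⊥)
      [⅋]  ⊢ (p3⊥ ⅋ p3)
        [Ax]  ⊢ p3, p3⊥
      [Ax]  ⊢ p3, p3⊥
  [Ax]  ⊢ p0, p0⊥

Result: YES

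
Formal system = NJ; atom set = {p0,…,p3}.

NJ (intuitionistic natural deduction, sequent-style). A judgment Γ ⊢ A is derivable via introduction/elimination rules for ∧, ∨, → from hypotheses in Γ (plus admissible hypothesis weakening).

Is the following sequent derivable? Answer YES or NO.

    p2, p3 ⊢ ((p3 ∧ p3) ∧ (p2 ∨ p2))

Derivation (root first):
[∧I] p2, p3 ⊢ ((p3 ∧ p3) ∧ (p2 ∨ p2))
  [∧I] p3 ⊢ (p3 ∧ p3)
    [Ax] p3 ⊢ p3
    [Ax] p3 ⊢ p3
  [∨I₂] p2 ⊢ (p2 ∨ p2)
    [Ax] p2 ⊢ p2

Result: YES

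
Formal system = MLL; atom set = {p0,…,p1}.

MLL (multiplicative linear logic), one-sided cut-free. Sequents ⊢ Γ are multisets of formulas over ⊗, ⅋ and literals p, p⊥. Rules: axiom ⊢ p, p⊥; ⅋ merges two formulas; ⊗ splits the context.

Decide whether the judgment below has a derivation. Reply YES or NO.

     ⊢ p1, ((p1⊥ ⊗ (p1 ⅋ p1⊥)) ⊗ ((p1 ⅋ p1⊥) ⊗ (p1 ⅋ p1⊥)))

Proof tree:
[⊗]  ⊢ p1, ((p1⊥ ⊗ (p1 ⅋ p1⊥)) ⊗ ((p1 ⅋ p1⊥) ⊗ (p1 ⅋ p1⊥)))
  [⊗]  ⊢ p1, (p1⊥ ⊗ (p1 ⅋ p1⊥))
    [Ax]  ⊢ p1, p1⊥
    [⅋]  ⊢ (p1 ⅋ p1⊥)
      [Ax]  ⊢ p1, p1⊥
  [⊗]  ⊢ ((p1 ⅋ p1⊥) ⊗ (p1 ⅋ p1⊥))
    [⅋]  ⊢ (p1 ⅋ p1⊥)
      [Ax]  ⊢ p1, p1⊥
    [⅋]  ⊢ (p1 ⅋ p1⊥)
      [Ax]  ⊢ p1, p1⊥

Result: YES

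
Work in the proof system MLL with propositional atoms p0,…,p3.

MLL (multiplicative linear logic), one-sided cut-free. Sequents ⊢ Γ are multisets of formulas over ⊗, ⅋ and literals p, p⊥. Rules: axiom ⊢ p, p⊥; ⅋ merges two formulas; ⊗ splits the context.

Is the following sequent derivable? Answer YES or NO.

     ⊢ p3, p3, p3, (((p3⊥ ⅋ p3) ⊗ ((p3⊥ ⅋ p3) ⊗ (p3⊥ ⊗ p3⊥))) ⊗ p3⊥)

Derivation trace:
[⊗]  ⊢ p3, p3, p3, (((p3⊥ ⅋ p3) ⊗ ((p3⊥ ⅋ p3) ⊗ (p3⊥ ⊗ p3⊥))) ⊗ p3⊥)
  [⊗]  ⊢ p3, p3, ((p3⊥ ⅋ p3) ⊗ ((p3⊥ ⅋ p3) ⊗ (p3⊥ ⊗ p3⊥)))
    [⅋]  ⊢ (p3⊥ ⅋ p3)
      [Ax]  ⊢ p3, p3⊥
    [⊗]  ⊢ p3, p3, ((p3⊥ ⅋ p3) ⊗ (p3⊥ ⊗ p3⊥))
      [⅋]  ⊢ (p3⊥ ⅋ p3)
        [Ax]  ⊢ p3, p3⊥
      [⊗]  ⊢ p3, p3, (p3⊥ ⊗ p3⊥)
        [Ax]  ⊢ p3, p3⊥
        [Ax]  ⊢ p3, p3⊥
  [Ax]  ⊢ p3, p3⊥

Result: YES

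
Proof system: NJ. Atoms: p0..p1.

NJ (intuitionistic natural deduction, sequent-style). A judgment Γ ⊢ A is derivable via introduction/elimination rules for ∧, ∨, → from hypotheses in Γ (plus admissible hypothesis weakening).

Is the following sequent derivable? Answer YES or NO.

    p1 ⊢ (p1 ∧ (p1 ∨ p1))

Proof tree:
[∧I] p1 ⊢ (p1 ∧ (p1 ∨ p1))
  [Ax] p1 ⊢ p1
  [∨I₁] p1 ⊢ (p1 ∨ p1)
    [Ax] p1 ⊢ p1

Result: YES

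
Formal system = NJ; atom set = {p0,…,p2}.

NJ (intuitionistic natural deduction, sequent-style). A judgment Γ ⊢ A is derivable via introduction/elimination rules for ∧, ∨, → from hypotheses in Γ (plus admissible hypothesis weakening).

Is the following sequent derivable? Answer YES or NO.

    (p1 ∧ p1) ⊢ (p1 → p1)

Derivation (root first):
[Wk] (p1 ∧ p1) ⊢ (p1 → p1)
  [→I]  ⊢ (p1 → p1)
    [Ax] p1 ⊢ p1

Result: YES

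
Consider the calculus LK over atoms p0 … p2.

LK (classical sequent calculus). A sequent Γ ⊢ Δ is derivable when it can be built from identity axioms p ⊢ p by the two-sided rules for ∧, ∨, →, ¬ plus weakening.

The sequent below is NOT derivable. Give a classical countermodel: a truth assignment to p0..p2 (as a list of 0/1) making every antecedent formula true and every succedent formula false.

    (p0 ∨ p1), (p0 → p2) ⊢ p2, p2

Enumerate valuations to refute Γ ⊢ Δ:
  v=000: Γ:[(p0 ∨ p1)=F, (p0 → p2)=T] Δ:[p2=F, p2=F] refutes=False
  v=001: Γ:[(p0 ∨ p1)=F, (p0 → p2)=T] Δ:[p2=T, p2=T] refutes=False
  v=010: Γ:[(p0 ∨ p1)=T, (p0 → p2)=T] Δ:[p2=F, p2=F] refutes=True  ← countermodel

Result: [0, 1, 0]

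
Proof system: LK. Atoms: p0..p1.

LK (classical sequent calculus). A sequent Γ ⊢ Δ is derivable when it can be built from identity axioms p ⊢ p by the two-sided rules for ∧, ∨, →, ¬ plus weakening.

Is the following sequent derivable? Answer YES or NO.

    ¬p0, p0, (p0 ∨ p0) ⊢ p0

Proof tree:
[∨L] ¬p0, p0, (p0 ∨ p0) ⊢ p0
  [Ax] p0 ⊢ p0
  [WL] p0, ¬p0, p0 ⊢ 
    [¬L] p0, ¬p0 ⊢ 
      [Ax] p0 ⊢ p0

Result: YES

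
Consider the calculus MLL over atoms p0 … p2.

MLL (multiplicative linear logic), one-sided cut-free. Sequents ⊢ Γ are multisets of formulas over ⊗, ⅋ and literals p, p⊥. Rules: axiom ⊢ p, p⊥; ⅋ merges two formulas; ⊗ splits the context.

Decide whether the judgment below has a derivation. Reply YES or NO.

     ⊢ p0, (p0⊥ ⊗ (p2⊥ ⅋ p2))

Proof tree:
[⊗]  ⊢ p0, (p0⊥ ⊗ (p2⊥ ⅋ p2))
  [Ax]  ⊢ p0, p0⊥
  [⅋]  ⊢ (p2⊥ ⅋ p2)
    [Ax]  ⊢ p2, p2⊥

Result: YES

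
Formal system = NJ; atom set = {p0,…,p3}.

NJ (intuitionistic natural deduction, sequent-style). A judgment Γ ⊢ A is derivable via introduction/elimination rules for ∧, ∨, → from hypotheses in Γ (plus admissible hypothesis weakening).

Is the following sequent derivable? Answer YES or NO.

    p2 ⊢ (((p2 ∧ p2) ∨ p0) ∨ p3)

Derivation trace:
[∨I₁] p2 ⊢ (((p2 ∧ p2) ∨ p0) ∨ p3)
  [∨I₁] p2 ⊢ ((p2 ∧ p2) ∨ p0)
    [∧I] p2 ⊢ (p2 ∧ p2)
      [Ax] p2 ⊢ p2
      [Ax] p2 ⊢ p2

Result: YES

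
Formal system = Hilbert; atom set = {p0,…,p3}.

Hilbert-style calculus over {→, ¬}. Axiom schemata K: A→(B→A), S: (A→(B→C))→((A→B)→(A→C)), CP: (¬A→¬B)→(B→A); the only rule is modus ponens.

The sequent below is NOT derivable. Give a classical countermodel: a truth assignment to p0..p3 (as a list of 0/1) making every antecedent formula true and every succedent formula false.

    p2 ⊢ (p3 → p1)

Truth-table refutation:
  v=0000: Γ:[p2=F] Δ:[(p3 → p1)=T] refutes=False
  v=0001: Γ:[p2=F] Δ:[(p3 → p1)=F] refutes=False
  v=0010: Γ:[p2=T] Δ:[(p3 → p1)=T] refutes=False
  v=0011: Γ:[p2=T] Δ:[(p3 → p1)=F] refutes=True  ← countermodel

Result: [0, 0, 1, 1]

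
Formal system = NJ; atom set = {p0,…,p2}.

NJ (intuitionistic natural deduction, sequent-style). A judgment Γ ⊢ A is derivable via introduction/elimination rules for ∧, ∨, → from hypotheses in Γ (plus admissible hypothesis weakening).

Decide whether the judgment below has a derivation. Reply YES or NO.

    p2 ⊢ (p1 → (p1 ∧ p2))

Proof tree:
[→I] p2 ⊢ (p1 → (p1 ∧ p2))
  [∧I] p1, p2 ⊢ (p1 ∧ p2)
    [Ax] p1 ⊢ p1
    [Ax] p2 ⊢ p2

Result: YES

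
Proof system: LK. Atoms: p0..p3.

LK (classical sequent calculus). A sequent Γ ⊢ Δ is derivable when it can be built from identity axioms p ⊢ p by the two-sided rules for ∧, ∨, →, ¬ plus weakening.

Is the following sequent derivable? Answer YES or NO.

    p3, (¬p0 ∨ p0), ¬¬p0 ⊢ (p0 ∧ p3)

Proof tree:
[¬L] p3, (¬p0 ∨ p0), ¬¬p0 ⊢ (p0 ∧ p3)
  [∨L] p3, (¬p0 ∨ p0) ⊢ (p0 ∧ p3), ¬p0
    [¬R] ¬p0 ⊢ ¬p0
      [¬L] p0, ¬p0 ⊢ 
        [Ax] p0 ⊢ p0
    [∧R] p3, p0 ⊢ (p0 ∧ p3)
      [Ax] p0 ⊢ p0
      [Ax] p3 ⊢ p3

Result: YES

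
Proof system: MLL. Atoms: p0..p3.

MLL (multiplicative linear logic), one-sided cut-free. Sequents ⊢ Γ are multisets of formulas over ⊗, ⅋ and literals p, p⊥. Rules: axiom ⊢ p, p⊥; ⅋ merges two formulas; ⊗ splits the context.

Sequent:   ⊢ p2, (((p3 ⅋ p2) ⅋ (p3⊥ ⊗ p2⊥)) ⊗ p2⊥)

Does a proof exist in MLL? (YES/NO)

Proof tree:
[⊗]  ⊢ p2, (((p3 ⅋ p2) ⅋ (p3⊥ ⊗ p2⊥)) ⊗ p2⊥)
  [⅋]  ⊢ ((p3 ⅋ p2) ⅋ (p3⊥ ⊗ p2⊥))
    [⅋]  ⊢ (p3⊥ ⊗ p2⊥), (p3 ⅋ p2)
      [⊗]  ⊢ p3, p2, (p3⊥ ⊗ p2⊥)
        [Ax]  ⊢ p3, p3⊥
        [Ax]  ⊢ p2, p2⊥
  [Ax]  ⊢ p2, p2⊥

Result: YES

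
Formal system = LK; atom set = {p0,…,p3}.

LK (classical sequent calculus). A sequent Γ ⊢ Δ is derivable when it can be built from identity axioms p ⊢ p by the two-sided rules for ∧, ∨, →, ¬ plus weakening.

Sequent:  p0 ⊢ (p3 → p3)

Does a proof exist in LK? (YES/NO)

Derivation trace:
[WL] p0 ⊢ (p3 → p3)
  [→R]  ⊢ (p3 → p3)
    [Ax] p3 ⊢ p3

Result: YES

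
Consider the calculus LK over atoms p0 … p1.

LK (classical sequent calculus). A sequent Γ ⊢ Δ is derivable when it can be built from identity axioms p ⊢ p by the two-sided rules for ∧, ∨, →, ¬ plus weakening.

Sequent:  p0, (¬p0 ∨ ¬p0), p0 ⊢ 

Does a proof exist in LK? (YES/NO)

Proof tree:
[WL] p0, (¬p0 ∨ ¬p0), p0 ⊢ 
  [∨L] p0, (¬p0 ∨ ¬p0) ⊢ 
    [¬L] p0, ¬p0 ⊢ 
      [Ax] p0 ⊢ p0
    [¬L] p0, ¬p0 ⊢ 
      [Ax] p0 ⊢ p0

Result: YES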